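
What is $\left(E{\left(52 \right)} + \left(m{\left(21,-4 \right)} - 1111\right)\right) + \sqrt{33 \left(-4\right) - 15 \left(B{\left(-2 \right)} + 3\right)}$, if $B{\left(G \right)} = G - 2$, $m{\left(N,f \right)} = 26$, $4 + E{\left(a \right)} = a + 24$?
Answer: $-1013 + 3 i \sqrt{13} \approx -1013.0 + 10.817 i$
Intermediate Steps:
$E{\left(a \right)} = 20 + a$ ($E{\left(a \right)} = -4 + \left(a + 24\right) = -4 + \left(24 + a\right) = 20 + a$)
$B{\left(G \right)} = -2 + G$
$\left(E{\left(52 \right)} + \left(m{\left(21,-4 \right)} - 1111\right)\right) + \sqrt{33 \left(-4\right) - 15 \left(B{\left(-2 \right)} + 3\right)} = \left(\left(20 + 52\right) + \left(26 - 1111\right)\right) + \sqrt{33 \left(-4\right) - 15 \left(\left(-2 - 2\right) + 3\right)} = \left(72 + \left(26 - 1111\right)\right) + \sqrt{-132 - 15 \left(-4 + 3\right)} = \left(72 - 1085\right) + \sqrt{-132 - -15} = -1013 + \sqrt{-132 + 15} = -1013 + \sqrt{-117} = -1013 + 3 i \sqrt{13}$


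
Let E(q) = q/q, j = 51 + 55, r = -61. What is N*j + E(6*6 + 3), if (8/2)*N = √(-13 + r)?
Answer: 1 + 53*I*√74/2 ≈ 1.0 + 227.96*I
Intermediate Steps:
j = 106
E(q) = 1
N = I*√74/4 (N = √(-13 - 61)/4 = √(-74)/4 = (I*√74)/4 = I*√74/4 ≈ 2.1506*I)
N*j + E(6*6 + 3) = (I*√74/4)*106 + 1 = 53*I*√74/2 + 1 = 1 + 53*I*√74/2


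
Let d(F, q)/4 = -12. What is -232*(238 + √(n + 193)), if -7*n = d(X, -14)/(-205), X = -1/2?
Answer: -55216 - 232*√397361545/1435 ≈ -58439.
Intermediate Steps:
X = -½ (X = -1*½ = -½ ≈ -0.50000)
d(F, q) = -48 (d(F, q) = 4*(-12) = -48)
n = -48/1435 (n = -(-48)/(7*(-205)) = -(-48)*(-1)/(7*205) = -⅐*48/205 = -48/1435 ≈ -0.033449)
-232*(238 + √(n + 193)) = -232*(238 + √(-48/1435 + 193)) = -232*(238 + √(276907/1435)) = -232*(238 + √397361545/1435) = -55216 - 232*√397361545/1435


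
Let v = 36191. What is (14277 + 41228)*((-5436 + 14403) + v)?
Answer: 2506494790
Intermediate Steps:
(14277 + 41228)*((-5436 + 14403) + v) = (14277 + 41228)*((-5436 + 14403) + 36191) = 55505*(8967 + 36191) = 55505*45158 = 2506494790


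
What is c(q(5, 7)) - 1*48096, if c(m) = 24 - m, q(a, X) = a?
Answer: -48077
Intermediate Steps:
c(q(5, 7)) - 1*48096 = (24 - 1*5) - 1*48096 = (24 - 5) - 48096 = 19 - 48096 = -48077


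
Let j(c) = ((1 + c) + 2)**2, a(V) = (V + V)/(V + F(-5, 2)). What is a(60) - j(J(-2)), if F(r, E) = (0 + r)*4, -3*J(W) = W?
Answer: -94/9 ≈ -10.444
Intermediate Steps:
J(W) = -W/3
F(r, E) = 4*r (F(r, E) = r*4 = 4*r)
a(V) = 2*V/(-20 + V) (a(V) = (V + V)/(V + 4*(-5)) = (2*V)/(V - 20) = (2*V)/(-20 + V) = 2*V/(-20 + V))
j(c) = (3 + c)**2
a(60) - j(J(-2)) = 2*60/(-20 + 60) - (3 - 1/3*(-2))**2 = 2*60/40 - (3 + 2/3)**2 = 2*60*(1/40) - (11/3)**2 = 3 - 1*121/9 = 3 - 121/9 = -94/9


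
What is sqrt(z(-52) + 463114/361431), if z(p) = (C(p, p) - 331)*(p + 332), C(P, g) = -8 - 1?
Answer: I*sqrt(1381781558565674)/120477 ≈ 308.54*I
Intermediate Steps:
C(P, g) = -9
z(p) = -112880 - 340*p (z(p) = (-9 - 331)*(p + 332) = -340*(332 + p) = -112880 - 340*p)
sqrt(z(-52) + 463114/361431) = sqrt((-112880 - 340*(-52)) + 463114/361431) = sqrt((-112880 + 17680) + 463114*(1/361431)) = sqrt(-95200 + 463114/361431) = sqrt(-34407768086/361431) = I*sqrt(1381781558565674)/120477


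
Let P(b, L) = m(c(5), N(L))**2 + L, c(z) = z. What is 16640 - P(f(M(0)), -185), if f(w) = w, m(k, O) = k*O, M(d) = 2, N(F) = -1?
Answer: 16800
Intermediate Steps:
m(k, O) = O*k
P(b, L) = 25 + L (P(b, L) = (-1*5)**2 + L = (-5)**2 + L = 25 + L)
16640 - P(f(M(0)), -185) = 16640 - (25 - 185) = 16640 - 1*(-160) = 16640 + 160 = 16800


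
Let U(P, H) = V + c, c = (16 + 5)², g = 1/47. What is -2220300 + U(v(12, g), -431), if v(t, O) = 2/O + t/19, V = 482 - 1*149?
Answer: -2219526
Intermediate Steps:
V = 333 (V = 482 - 149 = 333)
g = 1/47 ≈ 0.021277
c = 441 (c = 21² = 441)
v(t, O) = 2/O + t/19 (v(t, O) = 2/O + t*(1/19) = 2/O + t/19)
U(P, H) = 774 (U(P, H) = 333 + 441 = 774)
-2220300 + U(v(12, g), -431) = -2220300 + 774 = -2219526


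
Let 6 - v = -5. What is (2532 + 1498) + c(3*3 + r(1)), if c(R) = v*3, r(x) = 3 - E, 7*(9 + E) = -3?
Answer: 4063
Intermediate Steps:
E = -66/7 (E = -9 + (⅐)*(-3) = -9 - 3/7 = -66/7 ≈ -9.4286)
v = 11 (v = 6 - 1*(-5) = 6 + 5 = 11)
r(x) = 87/7 (r(x) = 3 - 1*(-66/7) = 3 + 66/7 = 87/7)
c(R) = 33 (c(R) = 11*3 = 33)
(2532 + 1498) + c(3*3 + r(1)) = (2532 + 1498) + 33 = 4030 + 33 = 4063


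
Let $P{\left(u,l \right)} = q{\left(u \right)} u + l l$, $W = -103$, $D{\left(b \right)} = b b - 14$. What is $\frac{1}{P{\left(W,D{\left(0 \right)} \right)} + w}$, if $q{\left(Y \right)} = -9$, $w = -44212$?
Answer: $- \frac{1}{43089} \approx -2.3208 \cdot 10^{-5}$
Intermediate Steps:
$D{\left(b \right)} = -14 + b^{2}$ ($D{\left(b \right)} = b^{2} - 14 = -14 + b^{2}$)
$P{\left(u,l \right)} = l^{2} - 9 u$ ($P{\left(u,l \right)} = - 9 u + l l = - 9 u + l^{2} = l^{2} - 9 u$)
$\frac{1}{P{\left(W,D{\left(0 \right)} \right)} + w} = \frac{1}{\left(\left(-14 + 0^{2}\right)^{2} - -927\right) - 44212} = \frac{1}{\left(\left(-14 + 0\right)^{2} + 927\right) - 44212} = \frac{1}{\left(\left(-14\right)^{2} + 927\right) - 44212} = \frac{1}{\left(196 + 927\right) - 44212} = \frac{1}{1123 - 44212} = \frac{1}{-43089} = - \frac{1}{43089}$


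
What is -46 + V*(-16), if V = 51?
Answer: -862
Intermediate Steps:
-46 + V*(-16) = -46 + 51*(-16) = -46 - 816 = -862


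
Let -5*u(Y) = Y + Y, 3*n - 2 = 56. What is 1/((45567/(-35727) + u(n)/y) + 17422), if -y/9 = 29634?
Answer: 23821513155/414988020396377 ≈ 5.7403e-5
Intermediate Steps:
n = 58/3 (n = ⅔ + (⅓)*56 = ⅔ + 56/3 = 58/3 ≈ 19.333)
y = -266706 (y = -9*29634 = -266706)
u(Y) = -2*Y/5 (u(Y) = -(Y + Y)/5 = -2*Y/5)
1/((45567/(-35727) + u(n)/y) + 17422) = 1/((45567/(-35727) - ⅖*58/3/(-266706)) + 17422) = 1/((45567*(-1/35727) - 116/15*(-1/266706)) + 17422) = 1/((-15189/11909 + 58/2000295) + 17422) = 1/(-30381790033/23821513155 + 17422) = 1/(414988020396377/23821513155) = 23821513155/414988020396377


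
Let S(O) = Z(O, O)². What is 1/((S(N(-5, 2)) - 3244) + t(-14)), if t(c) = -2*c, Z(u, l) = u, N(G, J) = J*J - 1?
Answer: -1/3207 ≈ -0.00031182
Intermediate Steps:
N(G, J) = -1 + J² (N(G, J) = J² - 1 = -1 + J²)
S(O) = O²
1/((S(N(-5, 2)) - 3244) + t(-14)) = 1/(((-1 + 2²)² - 3244) - 2*(-14)) = 1/(((-1 + 4)² - 3244) + 28) = 1/((3² - 3244) + 28) = 1/((9 - 3244) + 28) = 1/(-3235 + 28) = 1/(-3207) = -1/3207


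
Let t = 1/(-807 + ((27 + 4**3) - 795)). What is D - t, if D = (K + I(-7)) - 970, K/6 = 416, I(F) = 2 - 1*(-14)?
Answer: 2329963/1511 ≈ 1542.0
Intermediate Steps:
I(F) = 16 (I(F) = 2 + 14 = 16)
K = 2496 (K = 6*416 = 2496)
D = 1542 (D = (2496 + 16) - 970 = 2512 - 970 = 1542)
t = -1/1511 (t = 1/(-807 + ((27 + 64) - 795)) = 1/(-807 + (91 - 795)) = 1/(-807 - 704) = 1/(-1511) = -1/1511 ≈ -0.00066181)
D - t = 1542 - 1*(-1/1511) = 1542 + 1/1511 = 2329963/1511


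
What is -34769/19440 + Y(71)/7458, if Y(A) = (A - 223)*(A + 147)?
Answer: -150578507/24163920 ≈ -6.2315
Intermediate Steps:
Y(A) = (-223 + A)*(147 + A)
-34769/19440 + Y(71)/7458 = -34769/19440 + (-32781 + 71² - 76*71)/7458 = -34769*1/19440 + (-32781 + 5041 - 5396)*(1/7458) = -34769/19440 - 33136*1/7458 = -34769/19440 - 16568/3729 = -150578507/24163920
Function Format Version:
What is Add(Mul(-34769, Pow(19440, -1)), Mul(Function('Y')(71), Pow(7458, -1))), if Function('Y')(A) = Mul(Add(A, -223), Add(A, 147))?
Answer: Rational(-150578507, 24163920) ≈ -6.2315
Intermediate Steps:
Function('Y')(A) = Mul(Add(-223, A), Add(147, A))
Add(Mul(-34769, Pow(19440, -1)), Mul(Function('Y')(71), Pow(7458, -1))) = Add(Mul(-34769, Pow(19440, -1)), Mul(Add(-32781, Pow(71, 2), Mul(-76, 71)), Pow(7458, -1))) = Add(Mul(-34769, Rational(1, 19440)), Mul(Add(-32781, 5041, -5396), Rational(1, 7458))) = Add(Rational(-34769, 19440), Mul(-33136, Rational(1, 7458))) = Add(Rational(-34769, 19440), Rational(-16568, 3729)) = Rational(-150578507, 24163920)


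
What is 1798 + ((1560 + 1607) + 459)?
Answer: 5424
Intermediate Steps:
1798 + ((1560 + 1607) + 459) = 1798 + (3167 + 459) = 1798 + 3626 = 5424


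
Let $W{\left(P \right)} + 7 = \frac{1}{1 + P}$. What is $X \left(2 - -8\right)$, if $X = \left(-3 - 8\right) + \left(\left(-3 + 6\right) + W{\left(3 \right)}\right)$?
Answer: $- \frac{295}{2} \approx -147.5$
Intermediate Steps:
$W{\left(P \right)} = -7 + \frac{1}{1 + P}$
$X = - \frac{59}{4}$ ($X = \left(-3 - 8\right) + \left(\left(-3 + 6\right) + \frac{-6 - 21}{1 + 3}\right) = -11 + \left(3 + \frac{-6 - 21}{4}\right) = -11 + \left(3 + \frac{1}{4} \left(-27\right)\right) = -11 + \left(3 - \frac{27}{4}\right) = -11 - \frac{15}{4} = - \frac{59}{4} \approx -14.75$)
$X \left(2 - -8\right) = - \frac{59 \left(2 - -8\right)}{4} = - \frac{59 \left(2 + 8\right)}{4} = \left(- \frac{59}{4}\right) 10 = - \frac{295}{2}$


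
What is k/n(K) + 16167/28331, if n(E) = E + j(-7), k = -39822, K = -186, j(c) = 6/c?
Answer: 1319754335/6176158 ≈ 213.69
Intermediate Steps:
n(E) = -6/7 + E (n(E) = E + 6/(-7) = E + 6*(-⅐) = E - 6/7 = -6/7 + E)
k/n(K) + 16167/28331 = -39822/(-6/7 - 186) + 16167/28331 = -39822/(-1308/7) + 16167*(1/28331) = -39822*(-7/1308) + 16167/28331 = 46459/218 + 16167/28331 = 1319754335/6176158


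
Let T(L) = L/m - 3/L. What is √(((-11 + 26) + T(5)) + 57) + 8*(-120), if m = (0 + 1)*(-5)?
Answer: -960 + 4*√110/5 ≈ -951.61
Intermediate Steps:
m = -5 (m = 1*(-5) = -5)
T(L) = -3/L - L/5 (T(L) = L/(-5) - 3/L = L*(-⅕) - 3/L = -L/5 - 3/L = -3/L - L/5)
√(((-11 + 26) + T(5)) + 57) + 8*(-120) = √(((-11 + 26) + (-3/5 - ⅕*5)) + 57) + 8*(-120) = √((15 + (-3*⅕ - 1)) + 57) - 960 = √((15 + (-⅗ - 1)) + 57) - 960 = √((15 - 8/5) + 57) - 960 = √(67/5 + 57) - 960 = √(352/5) - 960 = 4*√110/5 - 960 = -960 + 4*√110/5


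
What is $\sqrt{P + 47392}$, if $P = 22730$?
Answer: $\sqrt{70122} \approx 264.81$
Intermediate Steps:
$\sqrt{P + 47392} = \sqrt{22730 + 47392} = \sqrt{70122}$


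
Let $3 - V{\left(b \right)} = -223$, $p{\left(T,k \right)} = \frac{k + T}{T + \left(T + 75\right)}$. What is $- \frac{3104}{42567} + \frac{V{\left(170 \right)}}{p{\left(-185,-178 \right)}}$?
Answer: $\frac{315201682}{1716869} \approx 183.59$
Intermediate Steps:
$p{\left(T,k \right)} = \frac{T + k}{75 + 2 T}$ ($p{\left(T,k \right)} = \frac{T + k}{T + \left(75 + T\right)} = \frac{T + k}{75 + 2 T}$)
$V{\left(b \right)} = 226$ ($V{\left(b \right)} = 3 - -223 = 3 + 223 = 226$)
$- \frac{3104}{42567} + \frac{V{\left(170 \right)}}{p{\left(-185,-178 \right)}} = - \frac{3104}{42567} + \frac{226}{\frac{1}{75 + 2 \left(-185\right)} \left(-185 - 178\right)} = \left(-3104\right) \frac{1}{42567} + \frac{226}{\frac{1}{75 - 370} \left(-363\right)} = - \frac{3104}{42567} + \frac{226}{\frac{1}{-295} \left(-363\right)} = - \frac{3104}{42567} + \frac{226}{\left(- \frac{1}{295}\right) \left(-363\right)} = - \frac{3104}{42567} + \frac{226}{\frac{363}{295}} = - \frac{3104}{42567} + 226 \cdot \frac{295}{363} = - \frac{3104}{42567} + \frac{66670}{363} = \frac{315201682}{1716869}$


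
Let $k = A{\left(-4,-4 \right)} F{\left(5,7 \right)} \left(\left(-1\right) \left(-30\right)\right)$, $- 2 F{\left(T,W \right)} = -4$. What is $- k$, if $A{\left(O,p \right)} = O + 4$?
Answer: $0$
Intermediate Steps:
$A{\left(O,p \right)} = 4 + O$
$F{\left(T,W \right)} = 2$ ($F{\left(T,W \right)} = \left(- \frac{1}{2}\right) \left(-4\right) = 2$)
$k = 0$ ($k = \left(4 - 4\right) 2 \left(\left(-1\right) \left(-30\right)\right) = 0 \cdot 2 \cdot 30 = 0 \cdot 30 = 0$)
$- k = \left(-1\right) 0 = 0$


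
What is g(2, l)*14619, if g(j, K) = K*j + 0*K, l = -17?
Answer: -497046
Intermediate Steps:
g(j, K) = K*j (g(j, K) = K*j + 0 = K*j)
g(2, l)*14619 = -17*2*14619 = -34*14619 = -497046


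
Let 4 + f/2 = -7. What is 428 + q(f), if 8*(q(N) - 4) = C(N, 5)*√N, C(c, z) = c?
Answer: 432 - 11*I*√22/4 ≈ 432.0 - 12.899*I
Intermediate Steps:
f = -22 (f = -8 + 2*(-7) = -8 - 14 = -22)
q(N) = 4 + N^(3/2)/8 (q(N) = 4 + (N*√N)/8 = 4 + N^(3/2)/8)
428 + q(f) = 428 + (4 + (-22)^(3/2)/8) = 428 + (4 + (-22*I*√22)/8) = 428 + (4 - 11*I*√22/4) = 432 - 11*I*√22/4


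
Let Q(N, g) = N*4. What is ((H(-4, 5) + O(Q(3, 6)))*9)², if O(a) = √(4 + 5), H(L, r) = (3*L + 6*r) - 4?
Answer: 23409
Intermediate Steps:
H(L, r) = -4 + 3*L + 6*r
Q(N, g) = 4*N
O(a) = 3 (O(a) = √9 = 3)
((H(-4, 5) + O(Q(3, 6)))*9)² = (((-4 + 3*(-4) + 6*5) + 3)*9)² = (((-4 - 12 + 30) + 3)*9)² = ((14 + 3)*9)² = (17*9)² = 153² = 23409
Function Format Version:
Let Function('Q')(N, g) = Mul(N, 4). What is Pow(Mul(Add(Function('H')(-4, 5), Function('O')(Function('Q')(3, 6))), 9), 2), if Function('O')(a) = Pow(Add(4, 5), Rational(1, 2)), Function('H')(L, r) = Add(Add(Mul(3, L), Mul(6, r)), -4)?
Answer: 23409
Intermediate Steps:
Function('H')(L, r) = Add(-4, Mul(3, L), Mul(6, r))
Function('Q')(N, g) = Mul(4, N)
Function('O')(a) = 3 (Function('O')(a) = Pow(9, Rational(1, 2)) = 3)
Pow(Mul(Add(Function('H')(-4, 5), Function('O')(Function('Q')(3, 6))), 9), 2) = Pow(Mul(Add(Add(-4, Mul(3, -4), Mul(6, 5)), 3), 9), 2) = Pow(Mul(Add(Add(-4, -12, 30), 3), 9), 2) = Pow(Mul(Add(14, 3), 9), 2) = Pow(Mul(17, 9), 2) = Pow(153, 2) = 23409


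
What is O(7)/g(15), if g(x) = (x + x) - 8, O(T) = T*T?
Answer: 49/22 ≈ 2.2273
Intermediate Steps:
O(T) = T²
g(x) = -8 + 2*x (g(x) = 2*x - 8 = -8 + 2*x)
O(7)/g(15) = 7²/(-8 + 2*15) = 49/(-8 + 30) = 49/22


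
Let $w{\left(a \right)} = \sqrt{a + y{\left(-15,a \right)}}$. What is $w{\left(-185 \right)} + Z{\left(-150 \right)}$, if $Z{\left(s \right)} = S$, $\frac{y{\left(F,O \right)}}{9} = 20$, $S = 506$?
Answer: $506 + i \sqrt{5} \approx 506.0 + 2.2361 i$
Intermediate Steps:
$y{\left(F,O \right)} = 180$ ($y{\left(F,O \right)} = 9 \cdot 20 = 180$)
$Z{\left(s \right)} = 506$
$w{\left(a \right)} = \sqrt{180 + a}$ ($w{\left(a \right)} = \sqrt{a + 180} = \sqrt{180 + a}$)
$w{\left(-185 \right)} + Z{\left(-150 \right)} = \sqrt{180 - 185} + 506 = \sqrt{-5} + 506 = i \sqrt{5} + 506 = 506 + i \sqrt{5}$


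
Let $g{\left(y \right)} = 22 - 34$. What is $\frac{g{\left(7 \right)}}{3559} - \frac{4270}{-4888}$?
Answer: $\frac{7569137}{8698196} \approx 0.8702$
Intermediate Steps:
$g{\left(y \right)} = -12$
$\frac{g{\left(7 \right)}}{3559} - \frac{4270}{-4888} = - \frac{12}{3559} - \frac{4270}{-4888} = \left(-12\right) \frac{1}{3559} - - \frac{2135}{2444} = - \frac{12}{3559} + \frac{2135}{2444} = \frac{7569137}{8698196}$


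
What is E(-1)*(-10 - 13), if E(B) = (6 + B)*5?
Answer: -575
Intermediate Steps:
E(B) = 30 + 5*B
E(-1)*(-10 - 13) = (30 + 5*(-1))*(-10 - 13) = (30 - 5)*(-23) = 25*(-23) = -575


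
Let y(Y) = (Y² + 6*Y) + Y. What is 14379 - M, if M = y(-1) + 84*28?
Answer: 12033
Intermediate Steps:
y(Y) = Y² + 7*Y
M = 2346 (M = -(7 - 1) + 84*28 = -1*6 + 2352 = -6 + 2352 = 2346)
14379 - M = 14379 - 1*2346 = 14379 - 2346 = 12033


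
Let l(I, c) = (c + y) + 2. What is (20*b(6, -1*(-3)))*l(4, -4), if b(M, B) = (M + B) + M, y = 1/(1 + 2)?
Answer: -500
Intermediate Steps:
y = ⅓ (y = 1/3 = ⅓ ≈ 0.33333)
l(I, c) = 7/3 + c (l(I, c) = (c + ⅓) + 2 = (⅓ + c) + 2 = 7/3 + c)
b(M, B) = B + 2*M (b(M, B) = (B + M) + M = B + 2*M)
(20*b(6, -1*(-3)))*l(4, -4) = (20*(-1*(-3) + 2*6))*(7/3 - 4) = (20*(3 + 12))*(-5/3) = (20*15)*(-5/3) = 300*(-5/3) = -500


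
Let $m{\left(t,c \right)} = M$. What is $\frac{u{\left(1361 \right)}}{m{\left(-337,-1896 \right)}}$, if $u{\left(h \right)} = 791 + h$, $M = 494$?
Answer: $\frac{1076}{247} \approx 4.3563$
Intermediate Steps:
$m{\left(t,c \right)} = 494$
$\frac{u{\left(1361 \right)}}{m{\left(-337,-1896 \right)}} = \frac{791 + 1361}{494} = 2152 \cdot \frac{1}{494} = \frac{1076}{247}$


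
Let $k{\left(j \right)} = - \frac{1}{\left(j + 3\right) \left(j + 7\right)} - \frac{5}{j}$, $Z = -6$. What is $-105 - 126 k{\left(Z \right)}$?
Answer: $-252$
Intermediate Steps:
$k{\left(j \right)} = - \frac{5}{j} - \frac{1}{\left(3 + j\right) \left(7 + j\right)}$ ($k{\left(j \right)} = - \frac{1}{\left(3 + j\right) \left(7 + j\right)} - \frac{5}{j} = - \frac{5}{j} - \frac{1}{\left(3 + j\right) \left(7 + j\right)}$)
$-105 - 126 k{\left(Z \right)} = -105 - 126 \frac{-105 - -306 - 5 \left(-6\right)^{2}}{\left(-6\right) \left(21 + \left(-6\right)^{2} + 10 \left(-6\right)\right)} = -105 - 126 \left(- \frac{-105 + 306 - 180}{6 \left(21 + 36 - 60\right)}\right) = -105 - 126 \left(- \frac{-105 + 306 - 180}{6 \left(-3\right)}\right) = -105 - 126 \left(\left(- \frac{1}{6}\right) \left(- \frac{1}{3}\right) 21\right) = -105 - 147 = -252$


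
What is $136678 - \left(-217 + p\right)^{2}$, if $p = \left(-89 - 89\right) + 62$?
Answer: $25789$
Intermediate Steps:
$p = -116$ ($p = -178 + 62 = -116$)
$136678 - \left(-217 + p\right)^{2} = 136678 - \left(-217 - 116\right)^{2} = 136678 - \left(-333\right)^{2} = 136678 - 110889 = 25789$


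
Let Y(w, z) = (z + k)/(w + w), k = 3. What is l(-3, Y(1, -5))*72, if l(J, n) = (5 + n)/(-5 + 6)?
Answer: 288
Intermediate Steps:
Y(w, z) = (3 + z)/(2*w) (Y(w, z) = (z + 3)/(w + w) = (3 + z)/((2*w)) = (3 + z)*(1/(2*w)) = (3 + z)/(2*w))
l(J, n) = 5 + n (l(J, n) = (5 + n)/1 = (5 + n)*1 = 5 + n)
l(-3, Y(1, -5))*72 = (5 + (½)*(3 - 5)/1)*72 = (5 + (½)*1*(-2))*72 = (5 - 1)*72 = 4*72 = 288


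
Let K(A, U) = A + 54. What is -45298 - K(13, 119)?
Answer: -45365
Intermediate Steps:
K(A, U) = 54 + A
-45298 - K(13, 119) = -45298 - (54 + 13) = -45298 - 1*67 = -45298 - 67 = -45365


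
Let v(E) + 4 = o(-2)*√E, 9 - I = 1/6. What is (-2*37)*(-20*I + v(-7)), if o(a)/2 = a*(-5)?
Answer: 40108/3 - 1480*I*√7 ≈ 13369.0 - 3915.7*I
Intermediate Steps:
o(a) = -10*a (o(a) = 2*(a*(-5)) = 2*(-5*a) = -10*a)
I = 53/6 (I = 9 - 1/6 = 9 - 1*⅙ = 9 - ⅙ = 53/6 ≈ 8.8333)
v(E) = -4 + 20*√E (v(E) = -4 + (-10*(-2))*√E = -4 + 20*√E)
(-2*37)*(-20*I + v(-7)) = (-2*37)*(-20*53/6 + (-4 + 20*√(-7))) = -74*(-530/3 + (-4 + 20*(I*√7))) = -74*(-530/3 + (-4 + 20*I*√7)) = -74*(-542/3 + 20*I*√7) = 40108/3 - 1480*I*√7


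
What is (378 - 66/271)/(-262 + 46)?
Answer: -8531/4878 ≈ -1.7489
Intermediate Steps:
(378 - 66/271)/(-262 + 46) = (378 - 66*1/271)/(-216) = (378 - 66/271)*(-1/216) = (102372/271)*(-1/216) = -8531/4878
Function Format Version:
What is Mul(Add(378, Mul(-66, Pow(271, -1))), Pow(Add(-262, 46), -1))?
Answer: Rational(-8531, 4878) ≈ -1.7489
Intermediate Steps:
Mul(Add(378, Mul(-66, Pow(271, -1))), Pow(Add(-262, 46), -1)) = Mul(Add(378, Mul(-66, Rational(1, 271))), Pow(-216, -1)) = Mul(Add(378, Rational(-66, 271)), Rational(-1, 216)) = Mul(Rational(102372, 271), Rational(-1, 216)) = Rational(-8531, 4878)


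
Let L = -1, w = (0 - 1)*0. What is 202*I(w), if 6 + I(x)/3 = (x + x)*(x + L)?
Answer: -3636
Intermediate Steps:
w = 0 (w = -1*0 = 0)
I(x) = -18 + 6*x*(-1 + x) (I(x) = -18 + 3*((x + x)*(x - 1)) = -18 + 3*((2*x)*(-1 + x)) = -18 + 3*(2*x*(-1 + x)) = -18 + 6*x*(-1 + x))
202*I(w) = 202*(-18 - 6*0 + 6*0²) = 202*(-18 + 0 + 6*0) = 202*(-18 + 0 + 0) = 202*(-18) = -3636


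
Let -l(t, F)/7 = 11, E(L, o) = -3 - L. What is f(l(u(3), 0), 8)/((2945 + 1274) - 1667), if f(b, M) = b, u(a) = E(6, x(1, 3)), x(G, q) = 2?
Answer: -7/232 ≈ -0.030172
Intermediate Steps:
u(a) = -9 (u(a) = -3 - 1*6 = -3 - 6 = -9)
l(t, F) = -77 (l(t, F) = -7*11 = -77)
f(l(u(3), 0), 8)/((2945 + 1274) - 1667) = -77/((2945 + 1274) - 1667) = -77/(4219 - 1667) = -77/2552 = -77*1/2552 = -7/232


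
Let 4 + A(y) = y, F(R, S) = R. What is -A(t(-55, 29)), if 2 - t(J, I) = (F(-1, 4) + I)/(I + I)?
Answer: 72/29 ≈ 2.4828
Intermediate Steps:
t(J, I) = 2 - (-1 + I)/(2*I) (t(J, I) = 2 - (-1 + I)/(I + I) = 2 - (-1 + I)/(2*I))
A(y) = -4 + y
-A(t(-55, 29)) = -(-4 + (½)*(1 + 3*29)/29) = -(-4 + (½)*(1/29)*(1 + 87)) = -(-4 + (½)*(1/29)*88) = -(-4 + 44/29) = -1*(-72/29) = 72/29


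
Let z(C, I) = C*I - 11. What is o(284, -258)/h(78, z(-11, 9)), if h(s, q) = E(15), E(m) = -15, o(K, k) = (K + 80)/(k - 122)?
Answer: 91/1425 ≈ 0.063860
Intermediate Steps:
z(C, I) = -11 + C*I
o(K, k) = (80 + K)/(-122 + k)
h(s, q) = -15
o(284, -258)/h(78, z(-11, 9)) = ((80 + 284)/(-122 - 258))/(-15) = (364/(-380))*(-1/15) = -1/380*364*(-1/15) = -91/95*(-1/15) = 91/1425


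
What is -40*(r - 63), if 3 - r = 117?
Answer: 7080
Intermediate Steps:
r = -114 (r = 3 - 1*117 = 3 - 117 = -114)
-40*(r - 63) = -40*(-114 - 63) = -40*(-177) = 7080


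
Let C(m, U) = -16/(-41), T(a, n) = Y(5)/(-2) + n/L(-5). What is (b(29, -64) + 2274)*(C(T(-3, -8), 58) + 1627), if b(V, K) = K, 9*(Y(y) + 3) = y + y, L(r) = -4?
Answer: 147457830/41 ≈ 3.5965e+6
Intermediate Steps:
Y(y) = -3 + 2*y/9 (Y(y) = -3 + (y + y)/9 = -3 + (2*y)/9 = -3 + 2*y/9)
T(a, n) = 17/18 - n/4 (T(a, n) = (-3 + (2/9)*5)/(-2) + n/(-4) = (-3 + 10/9)*(-½) + n*(-¼) = -17/9*(-½) - n/4 = 17/18 - n/4)
C(m, U) = 16/41 (C(m, U) = -16*(-1/41) = 16/41)
(b(29, -64) + 2274)*(C(T(-3, -8), 58) + 1627) = (-64 + 2274)*(16/41 + 1627) = 2210*(66723/41) = 147457830/41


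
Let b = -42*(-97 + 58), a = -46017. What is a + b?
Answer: -44379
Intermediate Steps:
b = 1638 (b = -42*(-39) = 1638)
a + b = -46017 + 1638 = -44379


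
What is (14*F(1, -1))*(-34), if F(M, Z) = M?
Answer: -476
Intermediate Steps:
(14*F(1, -1))*(-34) = (14*1)*(-34) = 14*(-34) = -476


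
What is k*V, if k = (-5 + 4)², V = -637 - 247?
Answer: -884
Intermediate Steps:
V = -884
k = 1 (k = (-1)² = 1)
k*V = 1*(-884) = -884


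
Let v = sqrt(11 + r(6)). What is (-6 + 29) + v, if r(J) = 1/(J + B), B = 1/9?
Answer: 23 + sqrt(33770)/55 ≈ 26.341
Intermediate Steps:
B = 1/9 (B = 1*(1/9) = 1/9 ≈ 0.11111)
r(J) = 1/(1/9 + J) (r(J) = 1/(J + 1/9) = 1/(1/9 + J))
v = sqrt(33770)/55 (v = sqrt(11 + 9/(1 + 9*6)) = sqrt(11 + 9/(1 + 54)) = sqrt(11 + 9/55) = sqrt(614/55) = sqrt(33770)/55 ≈ 3.3412)
(-6 + 29) + v = (-6 + 29) + sqrt(33770)/55 = 23 + sqrt(33770)/55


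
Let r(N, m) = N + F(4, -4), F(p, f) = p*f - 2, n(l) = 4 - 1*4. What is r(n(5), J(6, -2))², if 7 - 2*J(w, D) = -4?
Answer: 324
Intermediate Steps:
J(w, D) = 11/2 (J(w, D) = 7/2 - ½*(-4) = 7/2 + 2 = 11/2)
n(l) = 0 (n(l) = 4 - 4 = 0)
F(p, f) = -2 + f*p (F(p, f) = f*p - 2 = -2 + f*p)
r(N, m) = -18 + N (r(N, m) = N + (-2 - 4*4) = N + (-2 - 16) = N - 18 = -18 + N)
r(n(5), J(6, -2))² = (-18 + 0)² = (-18)² = 324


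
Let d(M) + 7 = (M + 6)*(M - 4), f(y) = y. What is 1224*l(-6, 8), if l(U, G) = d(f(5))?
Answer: 4896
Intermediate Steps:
d(M) = -7 + (-4 + M)*(6 + M) (d(M) = -7 + (M + 6)*(M - 4) = -7 + (6 + M)*(-4 + M) = -7 + (-4 + M)*(6 + M))
l(U, G) = 4 (l(U, G) = -31 + 5**2 + 2*5 = -31 + 25 + 10 = 4)
1224*l(-6, 8) = 1224*4 = 4896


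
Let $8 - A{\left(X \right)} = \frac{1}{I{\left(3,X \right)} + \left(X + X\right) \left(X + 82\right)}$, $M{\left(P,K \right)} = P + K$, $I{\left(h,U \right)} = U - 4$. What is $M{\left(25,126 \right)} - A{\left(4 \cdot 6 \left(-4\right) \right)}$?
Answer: $\frac{370085}{2588} \approx 143.0$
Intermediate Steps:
$I{\left(h,U \right)} = -4 + U$ ($I{\left(h,U \right)} = U - 4 = -4 + U$)
$M{\left(P,K \right)} = K + P$
$A{\left(X \right)} = 8 - \frac{1}{-4 + X + 2 X \left(82 + X\right)}$ ($A{\left(X \right)} = 8 - \frac{1}{\left(-4 + X\right) + \left(X + X\right) \left(X + 82\right)} = 8 - \frac{1}{\left(-4 + X\right) + 2 X \left(82 + X\right)} = 8 - \frac{1}{-4 + X + 2 X \left(82 + X\right)}$)
$M{\left(25,126 \right)} - A{\left(4 \cdot 6 \left(-4\right) \right)} = \left(126 + 25\right) - \frac{-33 + 16 \left(4 \cdot 6 \left(-4\right)\right)^{2} + 1320 \cdot 4 \cdot 6 \left(-4\right)}{-4 + 2 \left(4 \cdot 6 \left(-4\right)\right)^{2} + 165 \cdot 4 \cdot 6 \left(-4\right)} = 151 - \frac{-33 + 16 \left(24 \left(-4\right)\right)^{2} + 1320 \cdot 24 \left(-4\right)}{-4 + 2 \left(24 \left(-4\right)\right)^{2} + 165 \cdot 24 \left(-4\right)} = 151 - \frac{-33 + 16 \left(-96\right)^{2} + 1320 \left(-96\right)}{-4 + 2 \left(-96\right)^{2} + 165 \left(-96\right)} = 151 - \frac{-33 + 16 \cdot 9216 - 126720}{-4 + 2 \cdot 9216 - 15840} = 151 - \frac{-33 + 147456 - 126720}{-4 + 18432 - 15840} = 151 - \frac{1}{2588} \cdot 20703 = 151 - \frac{20703}{2588} = \frac{370085}{2588}$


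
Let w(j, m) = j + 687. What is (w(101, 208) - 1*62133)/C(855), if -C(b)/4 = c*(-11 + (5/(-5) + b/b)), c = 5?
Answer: -12269/44 ≈ -278.84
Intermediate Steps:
w(j, m) = 687 + j
C(b) = 220 (C(b) = -20*(-11 + (5/(-5) + b/b)) = -20*(-11 + (5*(-1/5) + 1)) = -20*(-11 + (-1 + 1)) = -20*(-11 + 0) = -20*(-11) = -4*(-55) = 220)
(w(101, 208) - 1*62133)/C(855) = ((687 + 101) - 1*62133)/220 = (788 - 62133)*(1/220) = -61345*1/220 = -12269/44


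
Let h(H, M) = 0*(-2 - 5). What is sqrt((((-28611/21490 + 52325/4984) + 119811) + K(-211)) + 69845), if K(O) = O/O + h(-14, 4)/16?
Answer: sqrt(2775253785299155790)/3825220 ≈ 435.51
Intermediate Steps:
h(H, M) = 0 (h(H, M) = 0*(-7) = 0)
K(O) = 1 (K(O) = O/O + 0/16 = 1 + 0*(1/16) = 1 + 0 = 1)
sqrt((((-28611/21490 + 52325/4984) + 119811) + K(-211)) + 69845) = sqrt((((-28611/21490 + 52325/4984) + 119811) + 1) + 69845) = sqrt((((-28611*1/21490 + 52325*(1/4984)) + 119811) + 1) + 69845) = sqrt((((-28611/21490 + 7475/712) + 119811) + 1) + 69845) = sqrt(((70133359/7650440 + 119811) + 1) + 69845) = sqrt((916677000199/7650440 + 1) + 69845) = sqrt(916684650639/7650440 + 69845) = sqrt(1451029632439/7650440) = sqrt(2775253785299155790)/3825220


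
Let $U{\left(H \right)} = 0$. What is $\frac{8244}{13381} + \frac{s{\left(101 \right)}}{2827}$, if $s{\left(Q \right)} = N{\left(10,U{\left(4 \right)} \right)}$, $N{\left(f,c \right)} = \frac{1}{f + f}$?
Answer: $\frac{466129141}{756561740} \approx 0.61612$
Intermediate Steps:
$N{\left(f,c \right)} = \frac{1}{2 f}$
$s{\left(Q \right)} = \frac{1}{20}$ ($s{\left(Q \right)} = \frac{1}{2 \cdot 10} = \frac{1}{2} \cdot \frac{1}{10} = \frac{1}{20}$)
$\frac{8244}{13381} + \frac{s{\left(101 \right)}}{2827} = \frac{8244}{13381} + \frac{1}{20 \cdot 2827} = 8244 \cdot \frac{1}{13381} + \frac{1}{20} \cdot \frac{1}{2827} = \frac{8244}{13381} + \frac{1}{56540} = \frac{466129141}{756561740}$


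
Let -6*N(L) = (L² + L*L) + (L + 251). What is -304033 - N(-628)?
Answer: -345269/2 ≈ -1.7263e+5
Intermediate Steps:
N(L) = -251/6 - L²/3 - L/6 (N(L) = -((L² + L*L) + (L + 251))/6 = -((L² + L²) + (251 + L))/6 = -(2*L² + (251 + L))/6 = -(251 + L + 2*L²)/6 = -251/6 - L²/3 - L/6)
-304033 - N(-628) = -304033 - (-251/6 - ⅓*(-628)² - ⅙*(-628)) = -304033 - (-251/6 - ⅓*394384 + 314/3) = -304033 - (-251/6 - 394384/3 + 314/3) = -304033 - 1*(-262797/2) = -304033 + 262797/2 = -345269/2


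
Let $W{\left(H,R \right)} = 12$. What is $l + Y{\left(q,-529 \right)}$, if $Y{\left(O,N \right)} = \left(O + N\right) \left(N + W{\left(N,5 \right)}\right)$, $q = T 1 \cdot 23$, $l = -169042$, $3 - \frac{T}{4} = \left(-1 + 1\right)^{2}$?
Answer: $-38241$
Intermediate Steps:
$T = 12$ ($T = 12 - 4 \left(-1 + 1\right)^{2} = 12 - 4 \cdot 0^{2} = 12 - 0 = 12 + 0 = 12$)
$q = 276$ ($q = 12 \cdot 1 \cdot 23 = 12 \cdot 23 = 276$)
$Y{\left(O,N \right)} = \left(12 + N\right) \left(N + O\right)$ ($Y{\left(O,N \right)} = \left(O + N\right) \left(N + 12\right) = \left(N + O\right) \left(12 + N\right) = \left(12 + N\right) \left(N + O\right)$)
$l + Y{\left(q,-529 \right)} = -169042 + \left(\left(-529\right)^{2} + 12 \left(-529\right) + 12 \cdot 276 - 146004\right) = -169042 + \left(279841 - 6348 + 3312 - 146004\right) = -169042 + 130801 = -38241$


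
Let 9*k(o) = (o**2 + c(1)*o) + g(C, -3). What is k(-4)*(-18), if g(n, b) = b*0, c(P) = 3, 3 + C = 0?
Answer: -8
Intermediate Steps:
C = -3 (C = -3 + 0 = -3)
g(n, b) = 0
k(o) = o/3 + o**2/9 (k(o) = ((o**2 + 3*o) + 0)/9 = (o**2 + 3*o)/9 = o/3 + o**2/9)
k(-4)*(-18) = ((1/9)*(-4)*(3 - 4))*(-18) = ((1/9)*(-4)*(-1))*(-18) = (4/9)*(-18) = -8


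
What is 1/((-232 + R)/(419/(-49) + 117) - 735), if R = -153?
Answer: -5314/3924655 ≈ -0.0013540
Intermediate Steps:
1/((-232 + R)/(419/(-49) + 117) - 735) = 1/((-232 - 153)/(419/(-49) + 117) - 735) = 1/(-385/(419*(-1/49) + 117) - 735) = 1/(-385/(-419/49 + 117) - 735) = 1/(-385/5314/49 - 735) = 1/(-385*49/5314 - 735) = 1/(-18865/5314 - 735) = 1/(-3924655/5314) = -5314/3924655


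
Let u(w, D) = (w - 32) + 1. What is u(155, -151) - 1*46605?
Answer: -46481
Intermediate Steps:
u(w, D) = -31 + w (u(w, D) = (-32 + w) + 1 = -31 + w)
u(155, -151) - 1*46605 = (-31 + 155) - 1*46605 = 124 - 46605 = -46481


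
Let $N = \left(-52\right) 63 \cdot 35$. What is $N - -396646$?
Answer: $281986$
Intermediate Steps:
$N = -114660$ ($N = \left(-3276\right) 35 = -114660$)
$N - -396646 = -114660 - -396646 = -114660 + 396646 = 281986$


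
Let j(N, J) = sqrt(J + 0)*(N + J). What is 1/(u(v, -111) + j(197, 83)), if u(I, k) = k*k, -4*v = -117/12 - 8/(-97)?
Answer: 12321/145299841 - 280*sqrt(83)/145299841 ≈ 6.7241e-5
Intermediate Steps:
v = 3751/1552 (v = -(-117/12 - 8/(-97))/4 = -(-117*1/12 - 8*(-1/97))/4 = -(-39/4 + 8/97)/4 = -1/4*(-3751/388) = 3751/1552 ≈ 2.4169)
j(N, J) = sqrt(J)*(J + N)
u(I, k) = k**2
1/(u(v, -111) + j(197, 83)) = 1/((-111)**2 + sqrt(83)*(83 + 197)) = 1/(12321 + sqrt(83)*280) = 1/(12321 + 280*sqrt(83))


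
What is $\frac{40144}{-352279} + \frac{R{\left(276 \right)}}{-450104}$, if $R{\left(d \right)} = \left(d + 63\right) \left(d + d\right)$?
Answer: $- \frac{10498779961}{19820273377} \approx -0.5297$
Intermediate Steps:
$R{\left(d \right)} = 2 d \left(63 + d\right)$ ($R{\left(d \right)} = \left(63 + d\right) 2 d = 2 d \left(63 + d\right)$)
$\frac{40144}{-352279} + \frac{R{\left(276 \right)}}{-450104} = \frac{40144}{-352279} + \frac{2 \cdot 276 \left(63 + 276\right)}{-450104} = 40144 \left(- \frac{1}{352279}\right) + 2 \cdot 276 \cdot 339 \left(- \frac{1}{450104}\right) = - \frac{40144}{352279} + 187128 \left(- \frac{1}{450104}\right) = - \frac{40144}{352279} - \frac{23391}{56263} = - \frac{10498779961}{19820273377}$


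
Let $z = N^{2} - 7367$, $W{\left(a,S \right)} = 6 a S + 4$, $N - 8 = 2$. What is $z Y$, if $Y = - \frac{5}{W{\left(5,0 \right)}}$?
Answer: $\frac{36335}{4} \approx 9083.8$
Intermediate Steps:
$N = 10$ ($N = 8 + 2 = 10$)
$W{\left(a,S \right)} = 4 + 6 S a$ ($W{\left(a,S \right)} = 6 S a + 4 = 4 + 6 S a$)
$z = -7267$ ($z = 10^{2} - 7367 = 100 - 7367 = -7267$)
$Y = - \frac{5}{4}$ ($Y = - \frac{5}{4 + 6 \cdot 0 \cdot 5} = - \frac{5}{4 + 0} = - \frac{5}{4} \approx -1.25$)
$z Y = \left(-7267\right) \left(- \frac{5}{4}\right) = \frac{36335}{4}$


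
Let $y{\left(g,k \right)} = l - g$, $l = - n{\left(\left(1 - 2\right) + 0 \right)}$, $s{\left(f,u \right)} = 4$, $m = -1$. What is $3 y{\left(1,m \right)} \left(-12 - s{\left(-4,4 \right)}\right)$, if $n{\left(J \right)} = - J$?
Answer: $96$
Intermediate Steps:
$l = -1$ ($l = - \left(-1\right) \left(\left(1 - 2\right) + 0\right) = - \left(-1\right) \left(-1 + 0\right) = - \left(-1\right) \left(-1\right) = \left(-1\right) 1 = -1$)
$y{\left(g,k \right)} = -1 - g$
$3 y{\left(1,m \right)} \left(-12 - s{\left(-4,4 \right)}\right) = 3 \left(-1 - 1\right) \left(-12 - 4\right) = 3 \left(-2\right) \left(-16\right) = \left(-6\right) \left(-16\right) = 96$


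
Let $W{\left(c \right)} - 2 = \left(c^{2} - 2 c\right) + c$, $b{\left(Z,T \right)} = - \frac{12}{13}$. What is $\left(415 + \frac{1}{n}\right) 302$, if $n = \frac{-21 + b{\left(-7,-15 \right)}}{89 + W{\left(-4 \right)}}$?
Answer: $\frac{11761088}{95} \approx 1.238 \cdot 10^{5}$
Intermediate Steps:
$b{\left(Z,T \right)} = - \frac{12}{13}$ ($b{\left(Z,T \right)} = \left(-12\right) \frac{1}{13} = - \frac{12}{13}$)
$W{\left(c \right)} = 2 + c^{2} - c$ ($W{\left(c \right)} = 2 + \left(\left(c^{2} - 2 c\right) + c\right) = 2 + \left(c^{2} - c\right) = 2 + c^{2} - c$)
$n = - \frac{95}{481}$ ($n = \frac{-21 - \frac{12}{13}}{89 + \left(2 + \left(-4\right)^{2} - -4\right)} = - \frac{285}{13 \left(89 + \left(2 + 16 + 4\right)\right)} = - \frac{285}{13 \left(89 + 22\right)} = - \frac{285}{13 \cdot 111} = \left(- \frac{285}{13}\right) \frac{1}{111} = - \frac{95}{481} \approx -0.19751$)
$\left(415 + \frac{1}{n}\right) 302 = \left(415 + \frac{1}{- \frac{95}{481}}\right) 302 = \left(415 - \frac{481}{95}\right) 302 = \frac{38944}{95} \cdot 302 = \frac{11761088}{95}$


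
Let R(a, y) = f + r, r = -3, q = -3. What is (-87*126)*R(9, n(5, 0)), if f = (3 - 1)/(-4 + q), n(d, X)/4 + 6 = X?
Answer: 36018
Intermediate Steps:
n(d, X) = -24 + 4*X
f = -2/7 (f = (3 - 1)/(-4 - 3) = 2/(-7) = 2*(-1/7) = -2/7 ≈ -0.28571)
R(a, y) = -23/7 (R(a, y) = -2/7 - 3 = -23/7)
(-87*126)*R(9, n(5, 0)) = -87*126*(-23/7) = -10962*(-23/7) = 36018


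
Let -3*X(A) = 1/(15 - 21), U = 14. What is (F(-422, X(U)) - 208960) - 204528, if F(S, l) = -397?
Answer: -413885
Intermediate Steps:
X(A) = 1/18 (X(A) = -1/(3*(15 - 21)) = -1/3/(-6) = -1/3*(-1/6) = 1/18)
(F(-422, X(U)) - 208960) - 204528 = (-397 - 208960) - 204528 = -209357 - 204528 = -413885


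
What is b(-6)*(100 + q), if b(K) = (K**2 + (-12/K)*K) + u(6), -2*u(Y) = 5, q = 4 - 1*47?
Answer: 2451/2 ≈ 1225.5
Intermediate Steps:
q = -43 (q = 4 - 47 = -43)
u(Y) = -5/2 (u(Y) = -1/2*5 = -5/2)
b(K) = -29/2 + K**2 (b(K) = (K**2 + (-12/K)*K) - 5/2 = (K**2 - 12) - 5/2 = (-12 + K**2) - 5/2 = -29/2 + K**2)
b(-6)*(100 + q) = (-29/2 + (-6)**2)*(100 - 43) = (-29/2 + 36)*57 = (43/2)*57 = 2451/2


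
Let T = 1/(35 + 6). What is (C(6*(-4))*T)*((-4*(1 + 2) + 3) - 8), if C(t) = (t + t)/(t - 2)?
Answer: -408/533 ≈ -0.76548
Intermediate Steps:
C(t) = 2*t/(-2 + t) (C(t) = (2*t)/(-2 + t) = 2*t/(-2 + t))
T = 1/41 ≈ 0.024390
(C(6*(-4))*T)*((-4*(1 + 2) + 3) - 8) = ((2*(6*(-4))/(-2 + 6*(-4)))*(1/41))*((-4*(1 + 2) + 3) - 8) = ((2*(-24)/(-2 - 24))*(1/41))*((-4*3 + 3) - 8) = ((2*(-24)/(-26))*(1/41))*((-12 + 3) - 8) = ((2*(-24)*(-1/26))*(1/41))*(-9 - 8) = ((24/13)*(1/41))*(-17) = (24/533)*(-17) = -408/533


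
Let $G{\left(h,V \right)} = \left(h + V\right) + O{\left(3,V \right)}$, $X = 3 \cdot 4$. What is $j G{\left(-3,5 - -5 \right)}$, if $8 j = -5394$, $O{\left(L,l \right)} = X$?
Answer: $- \frac{51243}{4} \approx -12811.0$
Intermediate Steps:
$X = 12$
$O{\left(L,l \right)} = 12$
$j = - \frac{2697}{4}$ ($j = \frac{1}{8} \left(-5394\right) = - \frac{2697}{4} \approx -674.25$)
$G{\left(h,V \right)} = 12 + V + h$ ($G{\left(h,V \right)} = \left(h + V\right) + 12 = \left(V + h\right) + 12 = 12 + V + h$)
$j G{\left(-3,5 - -5 \right)} = - \frac{2697 \left(12 + \left(5 - -5\right) - 3\right)}{4} = - \frac{2697 \left(12 + \left(5 + 5\right) - 3\right)}{4} = - \frac{2697 \left(12 + 10 - 3\right)}{4} = \left(- \frac{2697}{4}\right) 19 = - \frac{51243}{4}$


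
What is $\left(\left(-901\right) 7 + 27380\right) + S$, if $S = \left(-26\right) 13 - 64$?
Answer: $20671$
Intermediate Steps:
$S = -402$ ($S = -338 - 64 = -402$)
$\left(\left(-901\right) 7 + 27380\right) + S = \left(\left(-901\right) 7 + 27380\right) - 402 = \left(-6307 + 27380\right) - 402 = 21073 - 402 = 20671$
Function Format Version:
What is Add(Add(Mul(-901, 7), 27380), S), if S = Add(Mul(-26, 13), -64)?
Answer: 20671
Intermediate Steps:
S = -402 (S = Add(-338, -64) = -402)
Add(Add(Mul(-901, 7), 27380), S) = Add(Add(Mul(-901, 7), 27380), -402) = Add(Add(-6307, 27380), -402) = Add(21073, -402) = 20671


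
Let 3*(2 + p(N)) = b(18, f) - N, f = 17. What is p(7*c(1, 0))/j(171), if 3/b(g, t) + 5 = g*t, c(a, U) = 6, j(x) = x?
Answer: -535/5719 ≈ -0.093548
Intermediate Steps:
b(g, t) = 3/(-5 + g*t)
p(N) = -601/301 - N/3 (p(N) = -2 + (3/(-5 + 18*17) - N)/3 = -2 + (3/(-5 + 306) - N)/3 = -2 + (3/301 - N)/3 = -2 + (1/301 - N/3) = -601/301 - N/3)
p(7*c(1, 0))/j(171) = (-601/301 - 7*6/3)/171 = (-601/301 - ⅓*42)*(1/171) = (-601/301 - 14)*(1/171) = -4815/301*1/171 = -535/5719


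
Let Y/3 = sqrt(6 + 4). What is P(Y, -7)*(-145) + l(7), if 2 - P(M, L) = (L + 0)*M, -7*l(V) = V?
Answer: -291 - 3045*sqrt(10) ≈ -9920.1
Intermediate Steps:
l(V) = -V/7
Y = 3*sqrt(10) (Y = 3*sqrt(6 + 4) = 3*sqrt(10) ≈ 9.4868)
P(M, L) = 2 - L*M (P(M, L) = 2 - (L + 0)*M = 2 - L*M)
P(Y, -7)*(-145) + l(7) = (2 - 1*(-7)*3*sqrt(10))*(-145) - 1/7*7 = (2 + 21*sqrt(10))*(-145) - 1 = (-290 - 3045*sqrt(10)) - 1 = -291 - 3045*sqrt(10)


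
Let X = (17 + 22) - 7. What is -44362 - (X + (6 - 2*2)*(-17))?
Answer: -44360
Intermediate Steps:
X = 32 (X = 39 - 7 = 32)
-44362 - (X + (6 - 2*2)*(-17)) = -44362 - (32 + (6 - 2*2)*(-17)) = -44362 - (32 + (6 - 4)*(-17)) = -44362 - (32 + 2*(-17)) = -44362 - (32 - 34) = -44362 - 1*(-2) = -44362 + 2 = -44360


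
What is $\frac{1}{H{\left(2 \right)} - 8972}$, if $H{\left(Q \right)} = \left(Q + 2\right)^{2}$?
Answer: $- \frac{1}{8956} \approx -0.00011166$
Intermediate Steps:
$H{\left(Q \right)} = \left(2 + Q\right)^{2}$
$\frac{1}{H{\left(2 \right)} - 8972} = \frac{1}{\left(2 + 2\right)^{2} - 8972} = \frac{1}{4^{2} - 8972} = \frac{1}{16 - 8972} = \frac{1}{-8956} = - \frac{1}{8956}$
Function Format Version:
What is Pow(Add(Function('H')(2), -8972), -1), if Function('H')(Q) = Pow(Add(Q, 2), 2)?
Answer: Rational(-1, 8956) ≈ -0.00011166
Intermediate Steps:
Function('H')(Q) = Pow(Add(2, Q), 2)
Pow(Add(Function('H')(2), -8972), -1) = Pow(Add(Pow(Add(2, 2), 2), -8972), -1) = Pow(Add(Pow(4, 2), -8972), -1) = Pow(Add(16, -8972), -1) = Pow(-8956, -1) = Rational(-1, 8956)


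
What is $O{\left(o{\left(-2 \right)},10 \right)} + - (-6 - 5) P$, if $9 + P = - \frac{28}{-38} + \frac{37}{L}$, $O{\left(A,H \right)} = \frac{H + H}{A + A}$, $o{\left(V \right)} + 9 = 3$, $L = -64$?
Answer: $- \frac{360863}{3648} \approx -98.921$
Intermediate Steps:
$o{\left(V \right)} = -6$ ($o{\left(V \right)} = -9 + 3 = -6$)
$O{\left(A,H \right)} = \frac{H}{A}$ ($O{\left(A,H \right)} = \frac{2 H}{2 A} = 2 H \frac{1}{2 A} = \frac{H}{A}$)
$P = - \frac{10751}{1216}$ ($P = -9 + \left(- \frac{28}{-38} + \frac{37}{-64}\right) = -9 + \left(\left(-28\right) \left(- \frac{1}{38}\right) + 37 \left(- \frac{1}{64}\right)\right) = -9 + \left(\frac{14}{19} - \frac{37}{64}\right) = -9 + \frac{193}{1216} = - \frac{10751}{1216} \approx -8.8413$)
$O{\left(o{\left(-2 \right)},10 \right)} + - (-6 - 5) P = \frac{10}{-6} + - (-6 - 5) \left(- \frac{10751}{1216}\right) = 10 \left(- \frac{1}{6}\right) + \left(-1\right) \left(-11\right) \left(- \frac{10751}{1216}\right) = - \frac{5}{3} + 11 \left(- \frac{10751}{1216}\right) = - \frac{5}{3} - \frac{118261}{1216} = - \frac{360863}{3648}$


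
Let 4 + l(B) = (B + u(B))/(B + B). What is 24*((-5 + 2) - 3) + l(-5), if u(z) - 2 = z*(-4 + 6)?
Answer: -1467/10 ≈ -146.70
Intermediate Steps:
u(z) = 2 + 2*z (u(z) = 2 + z*(-4 + 6) = 2 + z*2 = 2 + 2*z)
l(B) = -4 + (2 + 3*B)/(2*B) (l(B) = -4 + (B + (2 + 2*B))/(B + B) = -4 + (2 + 3*B)/((2*B)) = -4 + (2 + 3*B)*(1/(2*B)) = -4 + (2 + 3*B)/(2*B))
24*((-5 + 2) - 3) + l(-5) = 24*((-5 + 2) - 3) + (-5/2 + 1/(-5)) = 24*(-3 - 3) + (-5/2 - 1/5) = 24*(-6) - 27/10 = -144 - 27/10 = -1467/10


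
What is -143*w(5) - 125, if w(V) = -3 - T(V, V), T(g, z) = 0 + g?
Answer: 1019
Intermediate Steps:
T(g, z) = g
w(V) = -3 - V
-143*w(5) - 125 = -143*(-3 - 1*5) - 125 = -143*(-3 - 5) - 125 = -143*(-8) - 125 = 1144 - 125 = 1019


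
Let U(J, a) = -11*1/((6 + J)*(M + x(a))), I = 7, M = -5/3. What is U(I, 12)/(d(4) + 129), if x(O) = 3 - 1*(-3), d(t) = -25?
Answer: -33/17576 ≈ -0.0018776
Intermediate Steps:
M = -5/3 (M = -5*⅓ = -5/3 ≈ -1.6667)
x(O) = 6 (x(O) = 3 + 3 = 6)
U(J, a) = -11/(26 + 13*J/3) (U(J, a) = -11*1/((6 + J)*(-5/3 + 6)) = -11*3/(13*(6 + J)) = -11/(26 + 13*J/3))
U(I, 12)/(d(4) + 129) = (-33/(78 + 13*7))/(-25 + 129) = (-33/(78 + 91))/104 = (-33/169)/104 = (-33*1/169)/104 = (1/104)*(-33/169) = -33/17576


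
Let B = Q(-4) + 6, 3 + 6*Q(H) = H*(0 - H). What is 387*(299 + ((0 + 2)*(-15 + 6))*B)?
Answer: 95976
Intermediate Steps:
Q(H) = -½ - H²/6 (Q(H) = -½ + (H*(0 - H))/6 = -½ + (H*(-H))/6 = -½ + (-H²)/6 = -½ - H²/6)
B = 17/6 (B = (-½ - ⅙*(-4)²) + 6 = (-½ - ⅙*16) + 6 = (-½ - 8/3) + 6 = -19/6 + 6 = 17/6 ≈ 2.8333)
387*(299 + ((0 + 2)*(-15 + 6))*B) = 387*(299 + ((0 + 2)*(-15 + 6))*(17/6)) = 387*(299 + (2*(-9))*(17/6)) = 387*(299 - 18*17/6) = 387*(299 - 51) = 387*248 = 95976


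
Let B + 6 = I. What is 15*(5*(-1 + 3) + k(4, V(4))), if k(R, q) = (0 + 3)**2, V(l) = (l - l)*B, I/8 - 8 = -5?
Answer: 285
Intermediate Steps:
I = 24 (I = 64 + 8*(-5) = 64 - 40 = 24)
B = 18 (B = -6 + 24 = 18)
V(l) = 0 (V(l) = (l - l)*18 = 0*18 = 0)
k(R, q) = 9 (k(R, q) = 3**2 = 9)
15*(5*(-1 + 3) + k(4, V(4))) = 15*(5*(-1 + 3) + 9) = 15*(5*2 + 9) = 15*(10 + 9) = 15*19 = 285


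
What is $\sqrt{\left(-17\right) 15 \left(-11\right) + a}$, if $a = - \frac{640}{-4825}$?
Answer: $\frac{\sqrt{2612209645}}{965} \approx 52.964$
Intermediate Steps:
$a = \frac{128}{965}$ ($a = \left(-640\right) \left(- \frac{1}{4825}\right) = \frac{128}{965} \approx 0.13264$)
$\sqrt{\left(-17\right) 15 \left(-11\right) + a} = \sqrt{\left(-17\right) 15 \left(-11\right) + \frac{128}{965}} = \sqrt{\left(-255\right) \left(-11\right) + \frac{128}{965}} = \sqrt{2805 + \frac{128}{965}} = \sqrt{\frac{2706953}{965}} = \frac{\sqrt{2612209645}}{965}$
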